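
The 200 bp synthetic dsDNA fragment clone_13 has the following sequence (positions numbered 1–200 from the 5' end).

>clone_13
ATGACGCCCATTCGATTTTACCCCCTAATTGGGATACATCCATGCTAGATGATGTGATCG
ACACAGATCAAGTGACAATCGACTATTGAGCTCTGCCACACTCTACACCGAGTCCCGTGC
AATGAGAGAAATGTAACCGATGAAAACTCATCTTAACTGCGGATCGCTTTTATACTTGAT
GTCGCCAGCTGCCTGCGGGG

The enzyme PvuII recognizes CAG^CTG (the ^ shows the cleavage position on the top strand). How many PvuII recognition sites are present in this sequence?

1

CAGCTG occurs starting at position 186.
PvuII cuts at 1 site.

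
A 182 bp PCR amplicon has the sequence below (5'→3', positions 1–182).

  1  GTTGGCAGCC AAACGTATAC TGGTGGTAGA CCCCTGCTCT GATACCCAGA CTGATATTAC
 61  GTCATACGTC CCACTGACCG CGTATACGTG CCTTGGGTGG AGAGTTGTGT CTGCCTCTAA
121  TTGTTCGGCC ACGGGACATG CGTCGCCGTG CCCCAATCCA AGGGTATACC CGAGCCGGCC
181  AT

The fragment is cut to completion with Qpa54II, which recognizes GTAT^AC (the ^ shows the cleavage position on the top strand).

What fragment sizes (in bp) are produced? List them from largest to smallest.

82, 67, 18, 15 bp

Qpa54II sites (GTATAC) start at positions 15, 82, 164.
Qpa54II cuts after base 4 of each site, so after positions 18, 85, 167.
Linear molecule, 3 cuts → 4 fragments:
  1–18 → 18 bp
  19–85 → 67 bp
  86–167 → 82 bp
  168–182 → 15 bp
Sorted largest to smallest: 82, 67, 18, 15 bp.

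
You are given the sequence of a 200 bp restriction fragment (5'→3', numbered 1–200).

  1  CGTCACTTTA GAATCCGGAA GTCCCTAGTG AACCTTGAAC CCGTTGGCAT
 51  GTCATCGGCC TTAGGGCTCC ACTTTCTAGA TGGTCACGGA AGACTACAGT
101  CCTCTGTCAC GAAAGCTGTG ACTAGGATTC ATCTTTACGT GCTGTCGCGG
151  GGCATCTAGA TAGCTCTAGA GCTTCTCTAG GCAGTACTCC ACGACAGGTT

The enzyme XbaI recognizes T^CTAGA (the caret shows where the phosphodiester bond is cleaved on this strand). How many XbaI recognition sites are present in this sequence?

TCTAGA occurs starting at positions 75, 155, 165.
XbaI cuts at 3 sites.

3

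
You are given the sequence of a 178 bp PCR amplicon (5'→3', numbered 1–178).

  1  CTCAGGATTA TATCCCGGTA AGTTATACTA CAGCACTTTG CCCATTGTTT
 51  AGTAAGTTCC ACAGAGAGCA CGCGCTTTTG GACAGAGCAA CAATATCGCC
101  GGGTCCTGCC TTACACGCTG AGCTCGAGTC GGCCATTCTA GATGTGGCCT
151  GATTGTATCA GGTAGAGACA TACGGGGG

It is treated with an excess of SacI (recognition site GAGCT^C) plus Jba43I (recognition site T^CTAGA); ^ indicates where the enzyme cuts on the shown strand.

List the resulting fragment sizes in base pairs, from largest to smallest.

The SacI site (GAGCTC) starts at position 120.
SacI cuts after base 5 of each site (before the last base), so after position 124.
The Jba43I site (TCTAGA) starts at position 137.
Jba43I cuts after the first base of each site, so after position 137.
Combined cut positions: 124, 137.
Linear molecule, 2 cuts → 3 fragments:
  1–124 → 124 bp
  125–137 → 13 bp
  138–178 → 41 bp
Sorted largest to smallest: 124, 41, 13 bp.

124, 41, 13 bp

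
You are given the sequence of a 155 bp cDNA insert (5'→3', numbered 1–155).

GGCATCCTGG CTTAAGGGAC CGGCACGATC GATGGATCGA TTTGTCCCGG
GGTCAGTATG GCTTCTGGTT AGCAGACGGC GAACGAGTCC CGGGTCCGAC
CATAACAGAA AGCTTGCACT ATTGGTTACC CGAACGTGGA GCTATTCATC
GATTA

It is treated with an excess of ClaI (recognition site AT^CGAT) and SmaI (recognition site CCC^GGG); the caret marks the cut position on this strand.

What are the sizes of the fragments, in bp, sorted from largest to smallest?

ClaI sites (ATCGAT) start at positions 28, 36, 148.
ClaI cuts after base 2 of each site, so after positions 29, 37, 149.
SmaI sites (CCCGGG) start at positions 46, 89.
SmaI cuts after base 3 of each site, so after positions 48, 91.
Combined cut positions: 29, 37, 48, 91, 149.
Linear molecule, 5 cuts → 6 fragments:
  1–29 → 29 bp
  30–37 → 8 bp
  38–48 → 11 bp
  49–91 → 43 bp
  92–149 → 58 bp
  150–155 → 6 bp
Sorted largest to smallest: 58, 43, 29, 11, 8, 6 bp.

58, 43, 29, 11, 8, 6 bp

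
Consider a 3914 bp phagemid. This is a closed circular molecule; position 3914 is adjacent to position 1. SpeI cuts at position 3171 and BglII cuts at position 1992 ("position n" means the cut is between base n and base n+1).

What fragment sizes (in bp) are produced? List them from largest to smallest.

2735, 1179 bp

Combined cut positions (sorted): 1992, 3171.
Circular molecule, 2 cuts → 2 fragments:
  3171 − 1992 = 1179 bp
  wrap: 3914 − 3171 + 1992 = 2735 bp
Sorted largest to smallest: 2735, 1179 bp.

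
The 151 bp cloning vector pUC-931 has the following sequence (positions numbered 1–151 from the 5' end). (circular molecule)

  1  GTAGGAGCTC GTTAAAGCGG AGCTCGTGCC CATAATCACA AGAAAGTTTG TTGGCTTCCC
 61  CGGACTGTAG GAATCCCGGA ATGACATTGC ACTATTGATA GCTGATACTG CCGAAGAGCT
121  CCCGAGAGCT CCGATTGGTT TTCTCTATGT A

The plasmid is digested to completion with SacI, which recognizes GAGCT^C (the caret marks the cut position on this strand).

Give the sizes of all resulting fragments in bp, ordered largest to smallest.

SacI sites (GAGCTC) start at positions 5, 20, 116, 126.
SacI cuts after base 5 of each site (before the last base), so after positions 9, 24, 120, 130.
Circular molecule, 4 cuts → 4 fragments:
  10–24 → 15 bp
  25–120 → 96 bp
  121–130 → 10 bp
  131–151 then 1–9 → 21 + 9 = 30 bp
Sorted largest to smallest: 96, 30, 15, 10 bp.

96, 30, 15, 10 bp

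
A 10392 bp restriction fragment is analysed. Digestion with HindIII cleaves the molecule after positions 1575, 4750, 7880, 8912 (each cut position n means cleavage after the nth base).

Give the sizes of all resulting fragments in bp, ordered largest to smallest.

Linear molecule, 4 cuts → 5 fragments:
  1575 − 0 = 1575 bp
  4750 − 1575 = 3175 bp
  7880 − 4750 = 3130 bp
  8912 − 7880 = 1032 bp
  10392 − 8912 = 1480 bp
Sorted largest to smallest: 3175, 3130, 1575, 1480, 1032 bp.

3175, 3130, 1575, 1480, 1032 bp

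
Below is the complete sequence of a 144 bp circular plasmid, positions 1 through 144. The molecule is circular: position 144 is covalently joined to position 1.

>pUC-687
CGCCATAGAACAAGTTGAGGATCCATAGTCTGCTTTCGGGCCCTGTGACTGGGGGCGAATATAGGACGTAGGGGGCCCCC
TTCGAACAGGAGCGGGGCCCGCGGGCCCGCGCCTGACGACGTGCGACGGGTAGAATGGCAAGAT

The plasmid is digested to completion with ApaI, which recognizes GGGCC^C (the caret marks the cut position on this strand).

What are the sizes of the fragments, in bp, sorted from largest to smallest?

79, 35, 22, 8 bp

ApaI sites (GGGCCC) start at positions 38, 73, 95, 103.
ApaI cuts after base 5 of each site (before the last base), so after positions 42, 77, 99, 107.
Circular molecule, 4 cuts → 4 fragments:
  43–77 → 35 bp
  78–99 → 22 bp
  100–107 → 8 bp
  108–144 then 1–42 → 37 + 42 = 79 bp
Sorted largest to smallest: 79, 35, 22, 8 bp.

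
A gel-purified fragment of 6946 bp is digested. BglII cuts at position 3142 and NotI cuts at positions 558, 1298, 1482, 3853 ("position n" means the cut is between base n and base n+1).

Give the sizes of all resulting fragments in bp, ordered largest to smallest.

3093, 1660, 740, 711, 558, 184 bp

Combined cut positions (sorted): 558, 1298, 1482, 3142, 3853.
Linear molecule, 5 cuts → 6 fragments:
  558 − 0 = 558 bp
  1298 − 558 = 740 bp
  1482 − 1298 = 184 bp
  3142 − 1482 = 1660 bp
  3853 − 3142 = 711 bp
  6946 − 3853 = 3093 bp
Sorted largest to smallest: 3093, 1660, 740, 711, 558, 184 bp.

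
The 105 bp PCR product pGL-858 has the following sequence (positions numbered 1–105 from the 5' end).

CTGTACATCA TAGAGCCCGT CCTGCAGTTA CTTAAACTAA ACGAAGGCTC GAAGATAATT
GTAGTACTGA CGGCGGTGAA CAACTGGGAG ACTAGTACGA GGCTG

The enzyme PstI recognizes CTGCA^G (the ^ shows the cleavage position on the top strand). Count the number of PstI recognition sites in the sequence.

CTGCAG occurs starting at position 22.
PstI cuts at 1 site.

1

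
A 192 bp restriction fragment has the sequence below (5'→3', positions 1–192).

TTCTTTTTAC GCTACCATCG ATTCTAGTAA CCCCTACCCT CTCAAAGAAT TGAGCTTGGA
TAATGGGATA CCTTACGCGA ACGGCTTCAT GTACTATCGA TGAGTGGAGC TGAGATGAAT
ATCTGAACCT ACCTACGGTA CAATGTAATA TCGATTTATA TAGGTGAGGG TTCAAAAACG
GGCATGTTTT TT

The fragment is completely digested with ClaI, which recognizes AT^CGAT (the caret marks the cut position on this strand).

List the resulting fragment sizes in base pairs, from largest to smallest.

ClaI sites (ATCGAT) start at positions 17, 96, 150.
ClaI cuts after base 2 of each site, so after positions 18, 97, 151.
Linear molecule, 3 cuts → 4 fragments:
  1–18 → 18 bp
  19–97 → 79 bp
  98–151 → 54 bp
  152–192 → 41 bp
Sorted largest to smallest: 79, 54, 41, 18 bp.

79, 54, 41, 18 bp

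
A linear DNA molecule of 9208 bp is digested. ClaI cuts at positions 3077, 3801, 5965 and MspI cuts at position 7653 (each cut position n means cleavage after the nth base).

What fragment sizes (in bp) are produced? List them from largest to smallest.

Combined cut positions (sorted): 3077, 3801, 5965, 7653.
Linear molecule, 4 cuts → 5 fragments:
  3077 − 0 = 3077 bp
  3801 − 3077 = 724 bp
  5965 − 3801 = 2164 bp
  7653 − 5965 = 1688 bp
  9208 − 7653 = 1555 bp
Sorted largest to smallest: 3077, 2164, 1688, 1555, 724 bp.

3077, 2164, 1688, 1555, 724 bp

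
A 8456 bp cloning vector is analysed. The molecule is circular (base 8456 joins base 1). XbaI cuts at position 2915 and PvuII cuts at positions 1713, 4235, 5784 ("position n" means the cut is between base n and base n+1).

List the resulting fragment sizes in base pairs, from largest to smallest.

4385, 1549, 1320, 1202 bp

Combined cut positions (sorted): 1713, 2915, 4235, 5784.
Circular molecule, 4 cuts → 4 fragments:
  2915 − 1713 = 1202 bp
  4235 − 2915 = 1320 bp
  5784 − 4235 = 1549 bp
  wrap: 8456 − 5784 + 1713 = 4385 bp
Sorted largest to smallest: 4385, 1549, 1320, 1202 bp.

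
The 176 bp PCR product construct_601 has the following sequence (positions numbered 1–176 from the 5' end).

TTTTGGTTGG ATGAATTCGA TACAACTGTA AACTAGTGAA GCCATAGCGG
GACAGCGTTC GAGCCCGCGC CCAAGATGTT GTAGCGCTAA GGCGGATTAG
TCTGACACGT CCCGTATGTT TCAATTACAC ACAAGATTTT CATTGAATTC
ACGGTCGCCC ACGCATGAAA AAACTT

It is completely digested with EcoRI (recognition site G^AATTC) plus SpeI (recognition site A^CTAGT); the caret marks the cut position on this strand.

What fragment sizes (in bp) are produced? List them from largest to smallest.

EcoRI sites (GAATTC) start at positions 13, 145.
EcoRI cuts after the first base of each site, so after positions 13, 145.
The SpeI site (ACTAGT) starts at position 32.
SpeI cuts after the first base of each site, so after position 32.
Combined cut positions: 13, 32, 145.
Linear molecule, 3 cuts → 4 fragments:
  1–13 → 13 bp
  14–32 → 19 bp
  33–145 → 113 bp
  146–176 → 31 bp
Sorted largest to smallest: 113, 31, 19, 13 bp.

113, 31, 19, 13 bp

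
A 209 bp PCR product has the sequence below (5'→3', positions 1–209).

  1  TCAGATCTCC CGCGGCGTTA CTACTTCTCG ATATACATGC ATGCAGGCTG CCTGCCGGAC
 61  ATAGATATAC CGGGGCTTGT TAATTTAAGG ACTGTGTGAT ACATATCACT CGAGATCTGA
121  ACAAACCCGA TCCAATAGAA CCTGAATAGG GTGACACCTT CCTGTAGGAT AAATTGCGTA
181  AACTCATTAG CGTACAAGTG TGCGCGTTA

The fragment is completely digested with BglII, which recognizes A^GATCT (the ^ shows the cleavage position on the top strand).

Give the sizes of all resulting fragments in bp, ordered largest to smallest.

BglII sites (AGATCT) start at positions 3, 113.
BglII cuts after the first base of each site, so after positions 3, 113.
Linear molecule, 2 cuts → 3 fragments:
  1–3 → 3 bp
  4–113 → 110 bp
  114–209 → 96 bp
Sorted largest to smallest: 110, 96, 3 bp.

110, 96, 3 bp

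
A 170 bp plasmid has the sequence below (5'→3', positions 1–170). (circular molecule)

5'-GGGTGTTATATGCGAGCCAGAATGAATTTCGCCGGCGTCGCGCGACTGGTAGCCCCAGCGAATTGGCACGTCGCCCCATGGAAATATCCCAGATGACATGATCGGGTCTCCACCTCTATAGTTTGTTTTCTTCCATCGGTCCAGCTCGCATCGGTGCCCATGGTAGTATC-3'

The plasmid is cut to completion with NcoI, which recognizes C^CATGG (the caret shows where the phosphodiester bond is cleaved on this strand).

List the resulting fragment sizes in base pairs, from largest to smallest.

NcoI sites (CCATGG) start at positions 76, 158.
NcoI cuts after the first base of each site, so after positions 76, 158.
Circular molecule, 2 cuts → 2 fragments:
  77–158 → 82 bp
  159–170 then 1–76 → 12 + 76 = 88 bp
Sorted largest to smallest: 88, 82 bp.

88, 82 bp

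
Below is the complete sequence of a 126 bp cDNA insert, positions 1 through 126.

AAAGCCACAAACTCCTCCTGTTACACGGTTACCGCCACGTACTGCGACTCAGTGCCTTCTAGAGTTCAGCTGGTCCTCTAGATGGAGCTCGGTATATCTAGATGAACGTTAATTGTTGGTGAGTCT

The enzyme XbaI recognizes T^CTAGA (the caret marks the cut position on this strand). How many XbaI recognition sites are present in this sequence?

3

TCTAGA occurs starting at positions 58, 77, 97.
XbaI cuts at 3 sites.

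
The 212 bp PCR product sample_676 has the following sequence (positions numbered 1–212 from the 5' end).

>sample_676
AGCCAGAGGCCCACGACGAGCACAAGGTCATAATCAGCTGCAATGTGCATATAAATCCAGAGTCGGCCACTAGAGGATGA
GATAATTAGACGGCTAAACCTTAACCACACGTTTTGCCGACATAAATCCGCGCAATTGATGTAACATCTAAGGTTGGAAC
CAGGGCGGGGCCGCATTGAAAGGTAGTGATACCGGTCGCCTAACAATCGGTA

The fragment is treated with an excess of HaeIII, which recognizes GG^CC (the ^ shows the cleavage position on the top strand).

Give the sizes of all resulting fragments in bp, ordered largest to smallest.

HaeIII sites (GGCC) start at positions 8, 65, 169.
HaeIII cuts after base 2 of each site, so after positions 9, 66, 170.
Linear molecule, 3 cuts → 4 fragments:
  1–9 → 9 bp
  10–66 → 57 bp
  67–170 → 104 bp
  171–212 → 42 bp
Sorted largest to smallest: 104, 57, 42, 9 bp.

104, 57, 42, 9 bp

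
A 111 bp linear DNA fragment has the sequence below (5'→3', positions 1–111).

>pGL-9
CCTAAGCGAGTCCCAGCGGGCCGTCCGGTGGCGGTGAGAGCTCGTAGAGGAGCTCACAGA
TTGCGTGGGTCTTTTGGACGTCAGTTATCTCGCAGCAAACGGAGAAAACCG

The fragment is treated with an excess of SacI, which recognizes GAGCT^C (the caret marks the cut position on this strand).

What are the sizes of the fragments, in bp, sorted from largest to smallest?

SacI sites (GAGCTC) start at positions 38, 50.
SacI cuts after base 5 of each site (before the last base), so after positions 42, 54.
Linear molecule, 2 cuts → 3 fragments:
  1–42 → 42 bp
  43–54 → 12 bp
  55–111 → 57 bp
Sorted largest to smallest: 57, 42, 12 bp.

57, 42, 12 bp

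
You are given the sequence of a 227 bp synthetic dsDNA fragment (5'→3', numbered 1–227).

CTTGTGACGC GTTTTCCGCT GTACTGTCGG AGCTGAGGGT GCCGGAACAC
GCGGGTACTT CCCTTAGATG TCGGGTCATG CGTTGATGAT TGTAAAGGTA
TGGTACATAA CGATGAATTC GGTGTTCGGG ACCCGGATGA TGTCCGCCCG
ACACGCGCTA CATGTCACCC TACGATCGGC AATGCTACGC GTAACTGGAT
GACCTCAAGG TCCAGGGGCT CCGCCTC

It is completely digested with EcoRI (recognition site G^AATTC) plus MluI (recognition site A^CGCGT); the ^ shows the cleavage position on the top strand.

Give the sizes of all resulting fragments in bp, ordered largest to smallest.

108, 72, 40, 7 bp

The EcoRI site (GAATTC) starts at position 115.
EcoRI cuts after the first base of each site, so after position 115.
MluI sites (ACGCGT) start at positions 7, 187.
MluI cuts after the first base of each site, so after positions 7, 187.
Combined cut positions: 7, 115, 187.
Linear molecule, 3 cuts → 4 fragments:
  1–7 → 7 bp
  8–115 → 108 bp
  116–187 → 72 bp
  188–227 → 40 bp
Sorted largest to smallest: 108, 72, 40, 7 bp.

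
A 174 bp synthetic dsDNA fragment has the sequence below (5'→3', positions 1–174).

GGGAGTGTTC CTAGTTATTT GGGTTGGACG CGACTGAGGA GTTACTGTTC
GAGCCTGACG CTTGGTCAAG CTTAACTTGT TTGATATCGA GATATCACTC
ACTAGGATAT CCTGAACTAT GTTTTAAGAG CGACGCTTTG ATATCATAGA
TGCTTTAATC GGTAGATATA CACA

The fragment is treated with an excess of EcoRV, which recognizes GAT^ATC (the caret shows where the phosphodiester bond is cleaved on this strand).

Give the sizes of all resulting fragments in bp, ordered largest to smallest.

85, 34, 32, 15, 8 bp

EcoRV sites (GATATC) start at positions 83, 91, 106, 140.
EcoRV cuts after base 3 of each site, so after positions 85, 93, 108, 142.
Linear molecule, 4 cuts → 5 fragments:
  1–85 → 85 bp
  86–93 → 8 bp
  94–108 → 15 bp
  109–142 → 34 bp
  143–174 → 32 bp
Sorted largest to smallest: 85, 34, 32, 15, 8 bp.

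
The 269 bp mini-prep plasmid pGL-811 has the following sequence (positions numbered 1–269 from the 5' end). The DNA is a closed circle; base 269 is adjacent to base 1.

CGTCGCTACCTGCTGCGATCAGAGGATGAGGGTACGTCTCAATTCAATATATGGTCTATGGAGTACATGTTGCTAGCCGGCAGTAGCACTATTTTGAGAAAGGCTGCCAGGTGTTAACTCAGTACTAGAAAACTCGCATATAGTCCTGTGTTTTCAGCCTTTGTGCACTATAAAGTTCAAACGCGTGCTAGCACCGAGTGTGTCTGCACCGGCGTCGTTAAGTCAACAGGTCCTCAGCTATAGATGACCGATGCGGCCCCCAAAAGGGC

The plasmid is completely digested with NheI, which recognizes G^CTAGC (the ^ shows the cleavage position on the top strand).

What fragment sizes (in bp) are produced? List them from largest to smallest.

154, 115 bp

NheI sites (GCTAGC) start at positions 72, 187.
NheI cuts after the first base of each site, so after positions 72, 187.
Circular molecule, 2 cuts → 2 fragments:
  73–187 → 115 bp
  188–269 then 1–72 → 82 + 72 = 154 bp
Sorted largest to smallest: 154, 115 bp.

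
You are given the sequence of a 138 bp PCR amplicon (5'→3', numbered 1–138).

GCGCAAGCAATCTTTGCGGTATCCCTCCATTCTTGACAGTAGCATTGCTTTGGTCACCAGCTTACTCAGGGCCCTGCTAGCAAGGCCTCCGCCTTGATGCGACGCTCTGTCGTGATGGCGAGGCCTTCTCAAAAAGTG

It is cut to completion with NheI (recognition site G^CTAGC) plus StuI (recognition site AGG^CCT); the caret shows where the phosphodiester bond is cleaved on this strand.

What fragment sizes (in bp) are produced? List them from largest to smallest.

76, 38, 15, 9 bp

The NheI site (GCTAGC) starts at position 76.
NheI cuts after the first base of each site, so after position 76.
StuI sites (AGGCCT) start at positions 83, 121.
StuI cuts after base 3 of each site, so after positions 85, 123.
Combined cut positions: 76, 85, 123.
Linear molecule, 3 cuts → 4 fragments:
  1–76 → 76 bp
  77–85 → 9 bp
  86–123 → 38 bp
  124–138 → 15 bp
Sorted largest to smallest: 76, 38, 15, 9 bp.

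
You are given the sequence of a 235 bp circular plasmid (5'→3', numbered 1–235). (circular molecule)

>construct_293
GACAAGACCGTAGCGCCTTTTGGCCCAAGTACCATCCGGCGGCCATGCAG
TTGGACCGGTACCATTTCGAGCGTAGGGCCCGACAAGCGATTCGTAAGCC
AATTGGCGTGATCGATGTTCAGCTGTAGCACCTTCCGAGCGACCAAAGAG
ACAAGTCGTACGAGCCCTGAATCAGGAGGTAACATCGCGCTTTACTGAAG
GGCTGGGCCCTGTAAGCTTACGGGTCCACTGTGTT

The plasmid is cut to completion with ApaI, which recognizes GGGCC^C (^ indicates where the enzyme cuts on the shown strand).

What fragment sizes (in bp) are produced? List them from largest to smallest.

129, 106 bp

ApaI sites (GGGCCC) start at positions 76, 205.
ApaI cuts after base 5 of each site (before the last base), so after positions 80, 209.
Circular molecule, 2 cuts → 2 fragments:
  81–209 → 129 bp
  210–235 then 1–80 → 26 + 80 = 106 bp
Sorted largest to smallest: 129, 106 bp.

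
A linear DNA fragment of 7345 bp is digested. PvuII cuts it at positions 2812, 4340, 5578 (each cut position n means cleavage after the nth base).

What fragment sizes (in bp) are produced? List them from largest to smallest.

2812, 1767, 1528, 1238 bp

Linear molecule, 3 cuts → 4 fragments:
  2812 − 0 = 2812 bp
  4340 − 2812 = 1528 bp
  5578 − 4340 = 1238 bp
  7345 − 5578 = 1767 bp
Sorted largest to smallest: 2812, 1767, 1528, 1238 bp.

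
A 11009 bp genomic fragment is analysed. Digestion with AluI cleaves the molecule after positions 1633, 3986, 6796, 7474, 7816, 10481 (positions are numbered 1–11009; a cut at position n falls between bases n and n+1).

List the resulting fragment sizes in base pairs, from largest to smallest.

2810, 2665, 2353, 1633, 678, 528, 342 bp

Linear molecule, 6 cuts → 7 fragments:
  1633 − 0 = 1633 bp
  3986 − 1633 = 2353 bp
  6796 − 3986 = 2810 bp
  7474 − 6796 = 678 bp
  7816 − 7474 = 342 bp
  10481 − 7816 = 2665 bp
  11009 − 10481 = 528 bp
Sorted largest to smallest: 2810, 2665, 2353, 1633, 678, 528, 342 bp.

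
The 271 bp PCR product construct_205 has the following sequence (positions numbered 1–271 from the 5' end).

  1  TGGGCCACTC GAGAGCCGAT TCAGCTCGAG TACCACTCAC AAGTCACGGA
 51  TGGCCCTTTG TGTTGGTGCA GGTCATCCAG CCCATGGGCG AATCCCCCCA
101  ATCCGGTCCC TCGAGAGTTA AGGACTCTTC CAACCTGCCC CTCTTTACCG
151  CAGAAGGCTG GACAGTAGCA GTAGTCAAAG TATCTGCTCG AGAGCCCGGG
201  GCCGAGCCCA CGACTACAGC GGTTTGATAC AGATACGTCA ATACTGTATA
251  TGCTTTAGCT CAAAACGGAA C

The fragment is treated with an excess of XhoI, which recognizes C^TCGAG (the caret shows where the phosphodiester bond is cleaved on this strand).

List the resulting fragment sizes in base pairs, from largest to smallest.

85, 84, 77, 17, 8 bp

XhoI sites (CTCGAG) start at positions 8, 25, 110, 187.
XhoI cuts after the first base of each site, so after positions 8, 25, 110, 187.
Linear molecule, 4 cuts → 5 fragments:
  1–8 → 8 bp
  9–25 → 17 bp
  26–110 → 85 bp
  111–187 → 77 bp
  188–271 → 84 bp
Sorted largest to smallest: 85, 84, 77, 17, 8 bp.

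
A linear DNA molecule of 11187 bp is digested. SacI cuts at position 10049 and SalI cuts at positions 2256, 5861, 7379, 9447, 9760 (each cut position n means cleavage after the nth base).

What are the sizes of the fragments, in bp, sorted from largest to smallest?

Combined cut positions (sorted): 2256, 5861, 7379, 9447, 9760, 10049.
Linear molecule, 6 cuts → 7 fragments:
  2256 − 0 = 2256 bp
  5861 − 2256 = 3605 bp
  7379 − 5861 = 1518 bp
  9447 − 7379 = 2068 bp
  9760 − 9447 = 313 bp
  10049 − 9760 = 289 bp
  11187 − 10049 = 1138 bp
Sorted largest to smallest: 3605, 2256, 2068, 1518, 1138, 313, 289 bp.

3605, 2256, 2068, 1518, 1138, 313, 289 bp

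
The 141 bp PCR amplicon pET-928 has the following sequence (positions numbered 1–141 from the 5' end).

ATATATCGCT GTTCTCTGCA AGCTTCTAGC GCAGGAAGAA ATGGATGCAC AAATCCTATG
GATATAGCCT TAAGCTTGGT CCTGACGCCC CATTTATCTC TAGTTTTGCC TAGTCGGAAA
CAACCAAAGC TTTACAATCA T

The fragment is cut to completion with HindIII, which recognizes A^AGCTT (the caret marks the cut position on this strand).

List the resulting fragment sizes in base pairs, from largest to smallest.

HindIII sites (AAGCTT) start at positions 20, 72, 127.
HindIII cuts after the first base of each site, so after positions 20, 72, 127.
Linear molecule, 3 cuts → 4 fragments:
  1–20 → 20 bp
  21–72 → 52 bp
  73–127 → 55 bp
  128–141 → 14 bp
Sorted largest to smallest: 55, 52, 20, 14 bp.

55, 52, 20, 14 bp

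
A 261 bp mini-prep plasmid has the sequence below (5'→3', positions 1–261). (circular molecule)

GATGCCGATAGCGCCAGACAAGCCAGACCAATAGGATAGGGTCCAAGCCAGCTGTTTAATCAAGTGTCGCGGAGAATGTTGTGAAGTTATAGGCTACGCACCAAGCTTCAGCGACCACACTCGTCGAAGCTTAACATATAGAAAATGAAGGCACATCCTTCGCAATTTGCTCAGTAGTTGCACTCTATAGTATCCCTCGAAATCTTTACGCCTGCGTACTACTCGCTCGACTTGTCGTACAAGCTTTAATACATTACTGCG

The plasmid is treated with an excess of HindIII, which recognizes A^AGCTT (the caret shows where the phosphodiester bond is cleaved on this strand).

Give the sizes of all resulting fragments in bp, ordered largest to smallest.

HindIII sites (AAGCTT) start at positions 103, 127, 241.
HindIII cuts after the first base of each site, so after positions 103, 127, 241.
Circular molecule, 3 cuts → 3 fragments:
  104–127 → 24 bp
  128–241 → 114 bp
  242–261 then 1–103 → 20 + 103 = 123 bp
Sorted largest to smallest: 123, 114, 24 bp.

123, 114, 24 bp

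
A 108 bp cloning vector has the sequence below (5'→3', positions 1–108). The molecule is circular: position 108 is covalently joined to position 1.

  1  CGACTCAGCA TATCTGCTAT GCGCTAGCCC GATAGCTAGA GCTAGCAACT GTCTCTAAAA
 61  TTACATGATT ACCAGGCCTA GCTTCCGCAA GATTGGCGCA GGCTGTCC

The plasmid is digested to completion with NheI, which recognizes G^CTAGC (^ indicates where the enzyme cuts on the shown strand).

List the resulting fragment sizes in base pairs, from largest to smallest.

90, 18 bp

NheI sites (GCTAGC) start at positions 23, 41.
NheI cuts after the first base of each site, so after positions 23, 41.
Circular molecule, 2 cuts → 2 fragments:
  24–41 → 18 bp
  42–108 then 1–23 → 67 + 23 = 90 bp
Sorted largest to smallest: 90, 18 bp.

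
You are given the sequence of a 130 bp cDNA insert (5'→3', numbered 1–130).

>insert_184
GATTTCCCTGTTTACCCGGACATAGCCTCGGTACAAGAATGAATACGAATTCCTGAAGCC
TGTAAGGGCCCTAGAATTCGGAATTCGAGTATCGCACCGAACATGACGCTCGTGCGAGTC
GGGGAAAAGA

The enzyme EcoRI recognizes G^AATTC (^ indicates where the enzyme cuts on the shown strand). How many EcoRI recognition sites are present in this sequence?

3

GAATTC occurs starting at positions 47, 74, 81.
EcoRI cuts at 3 sites.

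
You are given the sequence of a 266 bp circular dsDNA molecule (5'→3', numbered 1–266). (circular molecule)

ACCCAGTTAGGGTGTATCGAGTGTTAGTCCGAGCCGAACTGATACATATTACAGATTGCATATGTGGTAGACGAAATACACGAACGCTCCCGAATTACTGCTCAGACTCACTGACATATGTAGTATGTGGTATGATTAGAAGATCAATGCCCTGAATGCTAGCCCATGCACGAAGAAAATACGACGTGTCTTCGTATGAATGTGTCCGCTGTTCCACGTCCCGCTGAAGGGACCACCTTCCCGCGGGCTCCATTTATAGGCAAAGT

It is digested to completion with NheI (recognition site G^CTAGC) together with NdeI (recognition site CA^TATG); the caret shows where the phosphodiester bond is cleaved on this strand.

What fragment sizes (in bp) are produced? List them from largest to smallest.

168, 56, 42 bp

The NheI site (GCTAGC) starts at position 158.
NheI cuts after the first base of each site, so after position 158.
NdeI sites (CATATG) start at positions 59, 115.
NdeI cuts after base 2 of each site, so after positions 60, 116.
Combined cut positions: 60, 116, 158.
Circular molecule, 3 cuts → 3 fragments:
  61–116 → 56 bp
  117–158 → 42 bp
  159–266 then 1–60 → 108 + 60 = 168 bp
Sorted largest to smallest: 168, 56, 42 bp.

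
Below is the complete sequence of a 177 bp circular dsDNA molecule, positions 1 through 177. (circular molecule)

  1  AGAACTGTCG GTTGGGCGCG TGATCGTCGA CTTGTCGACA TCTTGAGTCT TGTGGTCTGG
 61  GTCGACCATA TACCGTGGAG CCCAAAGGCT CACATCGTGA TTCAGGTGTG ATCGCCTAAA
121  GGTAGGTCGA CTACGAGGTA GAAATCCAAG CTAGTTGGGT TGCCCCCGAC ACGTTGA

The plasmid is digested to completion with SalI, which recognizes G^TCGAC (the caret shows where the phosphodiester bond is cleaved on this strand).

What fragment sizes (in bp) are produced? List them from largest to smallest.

77, 65, 27, 8 bp

SalI sites (GTCGAC) start at positions 26, 34, 61, 126.
SalI cuts after the first base of each site, so after positions 26, 34, 61, 126.
Circular molecule, 4 cuts → 4 fragments:
  27–34 → 8 bp
  35–61 → 27 bp
  62–126 → 65 bp
  127–177 then 1–26 → 51 + 26 = 77 bp
Sorted largest to smallest: 77, 65, 27, 8 bp.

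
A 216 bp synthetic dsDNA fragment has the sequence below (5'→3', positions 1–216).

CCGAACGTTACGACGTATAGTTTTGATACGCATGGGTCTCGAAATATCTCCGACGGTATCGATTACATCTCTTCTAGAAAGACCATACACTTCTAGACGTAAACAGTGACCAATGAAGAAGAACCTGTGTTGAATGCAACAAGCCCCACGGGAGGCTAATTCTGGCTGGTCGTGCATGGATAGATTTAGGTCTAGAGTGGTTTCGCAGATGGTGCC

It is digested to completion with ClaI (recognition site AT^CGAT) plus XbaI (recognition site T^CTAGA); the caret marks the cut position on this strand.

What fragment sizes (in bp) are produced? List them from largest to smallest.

99, 59, 25, 19, 14 bp

The ClaI site (ATCGAT) starts at position 58.
ClaI cuts after base 2 of each site, so after position 59.
XbaI sites (TCTAGA) start at positions 73, 92, 191.
XbaI cuts after the first base of each site, so after positions 73, 92, 191.
Combined cut positions: 59, 73, 92, 191.
Linear molecule, 4 cuts → 5 fragments:
  1–59 → 59 bp
  60–73 → 14 bp
  74–92 → 19 bp
  93–191 → 99 bp
  192–216 → 25 bp
Sorted largest to smallest: 99, 59, 25, 19, 14 bp.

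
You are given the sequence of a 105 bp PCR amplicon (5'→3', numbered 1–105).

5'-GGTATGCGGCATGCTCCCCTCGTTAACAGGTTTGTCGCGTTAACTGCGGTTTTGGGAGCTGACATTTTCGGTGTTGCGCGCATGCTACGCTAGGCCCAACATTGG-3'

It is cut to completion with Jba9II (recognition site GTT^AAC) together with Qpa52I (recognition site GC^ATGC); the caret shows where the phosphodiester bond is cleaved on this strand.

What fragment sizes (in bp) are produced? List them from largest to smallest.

Jba9II sites (GTTAAC) start at positions 22, 39.
Jba9II cuts after base 3 of each site, so after positions 24, 41.
Qpa52I sites (GCATGC) start at positions 9, 80.
Qpa52I cuts after base 2 of each site, so after positions 10, 81.
Combined cut positions: 10, 24, 41, 81.
Linear molecule, 4 cuts → 5 fragments:
  1–10 → 10 bp
  11–24 → 14 bp
  25–41 → 17 bp
  42–81 → 40 bp
  82–105 → 24 bp
Sorted largest to smallest: 40, 24, 17, 14, 10 bp.

40, 24, 17, 14, 10 bp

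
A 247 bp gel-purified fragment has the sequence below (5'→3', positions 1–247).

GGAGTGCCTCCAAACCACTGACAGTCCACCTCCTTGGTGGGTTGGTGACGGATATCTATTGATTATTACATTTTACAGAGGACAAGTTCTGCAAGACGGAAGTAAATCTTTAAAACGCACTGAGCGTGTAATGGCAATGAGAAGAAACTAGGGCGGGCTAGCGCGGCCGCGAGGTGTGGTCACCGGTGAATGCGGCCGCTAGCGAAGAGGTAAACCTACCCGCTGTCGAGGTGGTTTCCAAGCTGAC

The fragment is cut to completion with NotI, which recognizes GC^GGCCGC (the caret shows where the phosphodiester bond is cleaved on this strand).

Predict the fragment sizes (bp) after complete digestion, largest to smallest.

NotI sites (GCGGCCGC) start at positions 163, 192.
NotI cuts after base 2 of each site, so after positions 164, 193.
Linear molecule, 2 cuts → 3 fragments:
  1–164 → 164 bp
  165–193 → 29 bp
  194–247 → 54 bp
Sorted largest to smallest: 164, 54, 29 bp.

164, 54, 29 bp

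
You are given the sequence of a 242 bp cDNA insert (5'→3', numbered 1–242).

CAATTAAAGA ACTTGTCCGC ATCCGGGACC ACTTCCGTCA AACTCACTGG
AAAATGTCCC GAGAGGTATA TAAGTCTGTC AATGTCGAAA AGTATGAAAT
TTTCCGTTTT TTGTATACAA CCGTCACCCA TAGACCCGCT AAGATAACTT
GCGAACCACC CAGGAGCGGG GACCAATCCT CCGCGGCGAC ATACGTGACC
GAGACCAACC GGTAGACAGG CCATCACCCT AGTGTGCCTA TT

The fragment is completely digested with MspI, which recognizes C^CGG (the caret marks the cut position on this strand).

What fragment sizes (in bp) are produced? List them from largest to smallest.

186, 33, 23 bp

MspI sites (CCGG) start at positions 23, 209.
MspI cuts after the first base of each site, so after positions 23, 209.
Linear molecule, 2 cuts → 3 fragments:
  1–23 → 23 bp
  24–209 → 186 bp
  210–242 → 33 bp
Sorted largest to smallest: 186, 33, 23 bp.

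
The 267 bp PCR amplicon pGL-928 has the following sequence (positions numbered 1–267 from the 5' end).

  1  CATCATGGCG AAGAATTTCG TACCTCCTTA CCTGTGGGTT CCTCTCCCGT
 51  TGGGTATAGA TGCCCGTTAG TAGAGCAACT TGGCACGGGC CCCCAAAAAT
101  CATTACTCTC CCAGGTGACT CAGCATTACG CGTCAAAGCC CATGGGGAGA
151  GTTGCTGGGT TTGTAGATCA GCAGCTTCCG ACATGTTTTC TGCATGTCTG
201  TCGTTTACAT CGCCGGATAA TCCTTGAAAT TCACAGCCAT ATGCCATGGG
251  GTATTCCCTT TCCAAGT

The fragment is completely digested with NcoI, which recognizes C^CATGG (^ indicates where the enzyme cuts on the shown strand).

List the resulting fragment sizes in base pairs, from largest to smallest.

140, 104, 23 bp

NcoI sites (CCATGG) start at positions 140, 244.
NcoI cuts after the first base of each site, so after positions 140, 244.
Linear molecule, 2 cuts → 3 fragments:
  1–140 → 140 bp
  141–244 → 104 bp
  245–267 → 23 bp
Sorted largest to smallest: 140, 104, 23 bp.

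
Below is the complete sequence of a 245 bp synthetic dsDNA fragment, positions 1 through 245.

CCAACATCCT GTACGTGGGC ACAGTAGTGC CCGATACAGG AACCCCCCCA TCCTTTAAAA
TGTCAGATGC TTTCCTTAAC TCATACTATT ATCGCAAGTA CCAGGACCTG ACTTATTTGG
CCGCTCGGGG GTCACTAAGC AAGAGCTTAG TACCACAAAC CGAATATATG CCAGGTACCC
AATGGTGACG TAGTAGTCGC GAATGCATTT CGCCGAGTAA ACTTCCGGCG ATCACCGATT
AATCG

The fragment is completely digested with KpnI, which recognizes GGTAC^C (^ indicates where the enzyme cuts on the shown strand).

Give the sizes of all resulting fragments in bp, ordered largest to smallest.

The KpnI site (GGTACC) starts at position 174.
KpnI cuts after base 5 of each site (before the last base), so after position 178.
Linear molecule, 1 cut → 2 fragments:
  1–178 → 178 bp
  179–245 → 67 bp
Sorted largest to smallest: 178, 67 bp.

178, 67 bp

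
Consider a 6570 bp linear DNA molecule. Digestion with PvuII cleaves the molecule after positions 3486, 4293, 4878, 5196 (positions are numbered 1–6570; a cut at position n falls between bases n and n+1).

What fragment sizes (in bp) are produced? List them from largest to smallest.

Linear molecule, 4 cuts → 5 fragments:
  3486 − 0 = 3486 bp
  4293 − 3486 = 807 bp
  4878 − 4293 = 585 bp
  5196 − 4878 = 318 bp
  6570 − 5196 = 1374 bp
Sorted largest to smallest: 3486, 1374, 807, 585, 318 bp.

3486, 1374, 807, 585, 318 bp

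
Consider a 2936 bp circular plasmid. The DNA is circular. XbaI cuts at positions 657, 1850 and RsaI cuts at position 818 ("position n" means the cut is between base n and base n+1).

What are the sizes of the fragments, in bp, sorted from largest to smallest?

Combined cut positions (sorted): 657, 818, 1850.
Circular molecule, 3 cuts → 3 fragments:
  818 − 657 = 161 bp
  1850 − 818 = 1032 bp
  wrap: 2936 − 1850 + 657 = 1743 bp
Sorted largest to smallest: 1743, 1032, 161 bp.

1743, 1032, 161 bp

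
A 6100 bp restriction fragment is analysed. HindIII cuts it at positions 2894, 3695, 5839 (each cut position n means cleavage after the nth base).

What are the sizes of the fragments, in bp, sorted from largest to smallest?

Linear molecule, 3 cuts → 4 fragments:
  2894 − 0 = 2894 bp
  3695 − 2894 = 801 bp
  5839 − 3695 = 2144 bp
  6100 − 5839 = 261 bp
Sorted largest to smallest: 2894, 2144, 801, 261 bp.

2894, 2144, 801, 261 bp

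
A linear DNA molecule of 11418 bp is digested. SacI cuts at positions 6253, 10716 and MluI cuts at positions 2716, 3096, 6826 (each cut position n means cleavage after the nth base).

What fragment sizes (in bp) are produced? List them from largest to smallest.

3890, 3157, 2716, 702, 573, 380 bp

Combined cut positions (sorted): 2716, 3096, 6253, 6826, 10716.
Linear molecule, 5 cuts → 6 fragments:
  2716 − 0 = 2716 bp
  3096 − 2716 = 380 bp
  6253 − 3096 = 3157 bp
  6826 − 6253 = 573 bp
  10716 − 6826 = 3890 bp
  11418 − 10716 = 702 bp
Sorted largest to smallest: 3890, 3157, 2716, 702, 573, 380 bp.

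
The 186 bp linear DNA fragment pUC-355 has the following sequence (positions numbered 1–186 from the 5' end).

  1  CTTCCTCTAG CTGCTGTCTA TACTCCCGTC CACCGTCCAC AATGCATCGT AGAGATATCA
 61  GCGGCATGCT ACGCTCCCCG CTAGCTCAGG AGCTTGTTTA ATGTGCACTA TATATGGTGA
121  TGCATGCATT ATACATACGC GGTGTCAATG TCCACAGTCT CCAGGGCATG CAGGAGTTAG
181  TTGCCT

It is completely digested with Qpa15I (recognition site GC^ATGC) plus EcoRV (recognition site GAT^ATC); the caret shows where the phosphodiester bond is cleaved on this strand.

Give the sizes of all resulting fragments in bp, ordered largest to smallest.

Qpa15I sites (GCATGC) start at positions 64, 122, 166.
Qpa15I cuts after base 2 of each site, so after positions 65, 123, 167.
The EcoRV site (GATATC) starts at position 54.
EcoRV cuts after base 3 of each site, so after position 56.
Combined cut positions: 56, 65, 123, 167.
Linear molecule, 4 cuts → 5 fragments:
  1–56 → 56 bp
  57–65 → 9 bp
  66–123 → 58 bp
  124–167 → 44 bp
  168–186 → 19 bp
Sorted largest to smallest: 58, 56, 44, 19, 9 bp.

58, 56, 44, 19, 9 bp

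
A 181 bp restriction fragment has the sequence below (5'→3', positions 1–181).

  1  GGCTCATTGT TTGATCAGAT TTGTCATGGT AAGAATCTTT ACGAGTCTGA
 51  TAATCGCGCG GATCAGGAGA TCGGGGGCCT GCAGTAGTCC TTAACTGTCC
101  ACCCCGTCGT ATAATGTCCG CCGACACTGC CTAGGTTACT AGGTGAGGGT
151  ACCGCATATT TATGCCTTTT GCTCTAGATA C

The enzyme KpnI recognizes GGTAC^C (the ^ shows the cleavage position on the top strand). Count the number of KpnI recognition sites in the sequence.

GGTACC occurs starting at position 148.
KpnI cuts at 1 site.

1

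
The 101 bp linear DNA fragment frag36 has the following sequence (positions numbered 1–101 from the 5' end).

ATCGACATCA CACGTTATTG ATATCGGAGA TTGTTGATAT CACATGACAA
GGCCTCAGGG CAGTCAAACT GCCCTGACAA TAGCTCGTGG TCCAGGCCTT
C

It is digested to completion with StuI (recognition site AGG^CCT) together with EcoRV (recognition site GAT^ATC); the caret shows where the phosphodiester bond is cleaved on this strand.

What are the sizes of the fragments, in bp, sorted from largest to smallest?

StuI sites (AGGCCT) start at positions 50, 94.
StuI cuts after base 3 of each site, so after positions 52, 96.
EcoRV sites (GATATC) start at positions 20, 36.
EcoRV cuts after base 3 of each site, so after positions 22, 38.
Combined cut positions: 22, 38, 52, 96.
Linear molecule, 4 cuts → 5 fragments:
  1–22 → 22 bp
  23–38 → 16 bp
  39–52 → 14 bp
  53–96 → 44 bp
  97–101 → 5 bp
Sorted largest to smallest: 44, 22, 16, 14, 5 bp.

44, 22, 16, 14, 5 bp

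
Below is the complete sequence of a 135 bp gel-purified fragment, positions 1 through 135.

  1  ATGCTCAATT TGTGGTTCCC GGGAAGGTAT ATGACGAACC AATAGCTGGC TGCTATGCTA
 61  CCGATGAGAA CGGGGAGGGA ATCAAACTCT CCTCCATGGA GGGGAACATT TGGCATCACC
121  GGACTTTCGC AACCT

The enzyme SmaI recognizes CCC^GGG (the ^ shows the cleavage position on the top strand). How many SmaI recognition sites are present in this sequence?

CCCGGG occurs starting at position 18.
SmaI cuts at 1 site.

1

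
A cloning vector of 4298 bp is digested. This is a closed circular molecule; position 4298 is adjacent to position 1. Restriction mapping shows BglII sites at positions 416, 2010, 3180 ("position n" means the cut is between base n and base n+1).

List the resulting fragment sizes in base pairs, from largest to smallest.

1594, 1534, 1170 bp

Circular molecule, 3 cuts → 3 fragments:
  2010 − 416 = 1594 bp
  3180 − 2010 = 1170 bp
  wrap: 4298 − 3180 + 416 = 1534 bp
Sorted largest to smallest: 1594, 1534, 1170 bp.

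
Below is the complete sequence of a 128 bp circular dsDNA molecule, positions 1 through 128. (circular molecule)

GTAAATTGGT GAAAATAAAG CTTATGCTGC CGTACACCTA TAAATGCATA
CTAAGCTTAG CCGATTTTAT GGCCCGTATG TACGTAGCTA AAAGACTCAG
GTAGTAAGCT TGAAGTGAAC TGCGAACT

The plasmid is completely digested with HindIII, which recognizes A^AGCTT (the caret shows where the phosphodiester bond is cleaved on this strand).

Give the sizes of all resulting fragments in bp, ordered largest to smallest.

HindIII sites (AAGCTT) start at positions 18, 53, 106.
HindIII cuts after the first base of each site, so after positions 18, 53, 106.
Circular molecule, 3 cuts → 3 fragments:
  19–53 → 35 bp
  54–106 → 53 bp
  107–128 then 1–18 → 22 + 18 = 40 bp
Sorted largest to smallest: 53, 40, 35 bp.

53, 40, 35 bp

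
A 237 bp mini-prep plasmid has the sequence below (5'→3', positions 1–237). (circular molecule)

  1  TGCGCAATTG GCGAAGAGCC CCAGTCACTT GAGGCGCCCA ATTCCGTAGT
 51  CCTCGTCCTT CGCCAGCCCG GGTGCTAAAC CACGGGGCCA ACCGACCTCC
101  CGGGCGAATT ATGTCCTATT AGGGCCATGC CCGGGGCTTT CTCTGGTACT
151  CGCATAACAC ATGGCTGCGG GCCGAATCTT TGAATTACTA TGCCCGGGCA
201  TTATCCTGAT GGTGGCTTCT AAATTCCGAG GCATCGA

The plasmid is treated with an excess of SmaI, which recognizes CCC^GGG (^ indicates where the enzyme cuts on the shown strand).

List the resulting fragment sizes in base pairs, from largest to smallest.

111, 63, 32, 31 bp

SmaI sites (CCCGGG) start at positions 67, 99, 130, 193.
SmaI cuts after base 3 of each site, so after positions 69, 101, 132, 195.
Circular molecule, 4 cuts → 4 fragments:
  70–101 → 32 bp
  102–132 → 31 bp
  133–195 → 63 bp
  196–237 then 1–69 → 42 + 69 = 111 bp
Sorted largest to smallest: 111, 63, 32, 31 bp.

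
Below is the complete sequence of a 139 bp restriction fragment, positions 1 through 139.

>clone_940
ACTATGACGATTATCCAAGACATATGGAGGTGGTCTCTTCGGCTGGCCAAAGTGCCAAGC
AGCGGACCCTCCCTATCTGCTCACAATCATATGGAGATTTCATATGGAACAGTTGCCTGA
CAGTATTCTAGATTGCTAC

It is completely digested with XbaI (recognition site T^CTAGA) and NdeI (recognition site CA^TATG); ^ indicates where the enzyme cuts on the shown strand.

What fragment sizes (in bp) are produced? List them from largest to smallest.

67, 25, 22, 13, 12 bp

The XbaI site (TCTAGA) starts at position 127.
XbaI cuts after the first base of each site, so after position 127.
NdeI sites (CATATG) start at positions 21, 88, 101.
NdeI cuts after base 2 of each site, so after positions 22, 89, 102.
Combined cut positions: 22, 89, 102, 127.
Linear molecule, 4 cuts → 5 fragments:
  1–22 → 22 bp
  23–89 → 67 bp
  90–102 → 13 bp
  103–127 → 25 bp
  128–139 → 12 bp
Sorted largest to smallest: 67, 25, 22, 13, 12 bp.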